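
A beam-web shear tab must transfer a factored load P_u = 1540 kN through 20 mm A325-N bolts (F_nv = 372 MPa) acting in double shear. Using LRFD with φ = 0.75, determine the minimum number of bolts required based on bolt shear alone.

9 bolts

A_b = π·20²/4 = 314.2 mm².
Per-bolt design strength φR_n = 0.75 × 372 × 314.2 × 2 / 1000 = 175.3 kN.
n ≥ 1540 / 175.3 = 8.785 → use 9 bolts.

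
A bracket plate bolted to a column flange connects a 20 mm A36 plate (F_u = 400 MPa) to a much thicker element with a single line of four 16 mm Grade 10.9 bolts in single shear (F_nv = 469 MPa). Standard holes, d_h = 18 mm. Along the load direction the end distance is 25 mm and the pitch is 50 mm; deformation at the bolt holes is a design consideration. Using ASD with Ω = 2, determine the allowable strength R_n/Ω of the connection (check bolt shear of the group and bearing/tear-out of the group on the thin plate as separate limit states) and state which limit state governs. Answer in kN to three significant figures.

Bolt shear: A_b = π·16²/4 = 201.1 mm²; R_n = 469 × 201.1 × 4 × 1 / 1000 = 377.2 kN → 377.2 / 2 = 189 kN.
Bearing (1.2 l_c t F_u ≤ 2.4 d t F_u): upper limit = 2.4·16·20·400 / 1000 = 307.2 kN.
  Edge l_c = 25 − 18/2 = 16 → r_n = 153.6 kN; interior l_c = 50 − 18 = 32 → r_n = 307.2 kN.
  R_n,bearing = 1·153.6 + 3·307.2 = 1075 kN → 1075 / 2 = 538 kN.
Bolt shear governs: 189 kN.

189 kN (bolt shear governs)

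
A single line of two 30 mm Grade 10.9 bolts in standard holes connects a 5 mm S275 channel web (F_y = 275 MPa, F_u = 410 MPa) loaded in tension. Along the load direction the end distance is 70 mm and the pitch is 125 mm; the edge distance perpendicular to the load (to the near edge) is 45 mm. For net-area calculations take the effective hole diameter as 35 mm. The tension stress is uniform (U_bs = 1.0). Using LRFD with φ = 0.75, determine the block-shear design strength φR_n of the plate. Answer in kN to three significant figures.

163 kN

Shear plane L_v = 70 + 1·125 = 195 mm; A_gv = 195 × 5 = 975 mm².
A_nv = (195 − 1.5·35) × 5 = 712.5 mm².
A_nt = (45 − 0.5·35) × 5 = 137.5 mm².
0.6 F_u A_nv = 175.3 kN; 0.6 F_y A_gv = 160.9 kN → shear yielding governs the shear term.
R_n = 160.9 + 1.0 × 410 × 137.5 / 1000 = 217.2 kN.
Design strength φR_n = 0.75 × 217.2 = 163 kN.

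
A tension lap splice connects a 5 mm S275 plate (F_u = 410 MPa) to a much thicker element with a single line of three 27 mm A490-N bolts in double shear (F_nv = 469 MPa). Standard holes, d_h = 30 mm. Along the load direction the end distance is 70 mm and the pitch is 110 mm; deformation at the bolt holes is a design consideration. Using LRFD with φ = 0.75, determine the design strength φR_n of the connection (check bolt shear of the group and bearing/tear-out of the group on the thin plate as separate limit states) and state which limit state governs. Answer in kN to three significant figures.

299 kN (bearing governs)

Bolt shear: A_b = π·27²/4 = 572.6 mm²; R_n = 469 × 572.6 × 3 × 2 / 1000 = 1611 kN → 0.75 × 1611 = 1210 kN.
Bearing (1.2 l_c t F_u ≤ 2.4 d t F_u): upper limit = 2.4·27·5·410 / 1000 = 132.8 kN.
  Edge l_c = 70 − 30/2 = 55 → r_n = 132.8 kN; interior l_c = 110 − 30 = 80 → r_n = 132.8 kN.
  R_n,bearing = 1·132.8 + 2·132.8 = 398.5 kN → 0.75 × 398.5 = 299 kN.
Bearing governs: 299 kN.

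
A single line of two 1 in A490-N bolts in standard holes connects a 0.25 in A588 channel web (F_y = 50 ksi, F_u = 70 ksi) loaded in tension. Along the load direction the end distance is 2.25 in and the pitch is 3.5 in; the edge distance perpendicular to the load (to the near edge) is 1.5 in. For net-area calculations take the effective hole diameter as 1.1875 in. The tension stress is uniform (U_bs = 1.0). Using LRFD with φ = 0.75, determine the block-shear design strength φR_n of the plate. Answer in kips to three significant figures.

Shear plane L_v = 2.25 + 1·3.5 = 5.75 in; A_gv = 5.75 × 0.25 = 1.438 in².
A_nv = (5.75 − 1.5·1.1875) × 0.25 = 0.9922 in².
A_nt = (1.5 − 0.5·1.1875) × 0.25 = 0.2266 in².
0.6 F_u A_nv = 41.67 kips; 0.6 F_y A_gv = 43.12 kips → shear rupture governs the shear term.
R_n = 41.67 + 1.0 × 70 × 0.2266 = 57.53 kips.
Design strength φR_n = 0.75 × 57.53 = 43.1 kips.

43.1 kips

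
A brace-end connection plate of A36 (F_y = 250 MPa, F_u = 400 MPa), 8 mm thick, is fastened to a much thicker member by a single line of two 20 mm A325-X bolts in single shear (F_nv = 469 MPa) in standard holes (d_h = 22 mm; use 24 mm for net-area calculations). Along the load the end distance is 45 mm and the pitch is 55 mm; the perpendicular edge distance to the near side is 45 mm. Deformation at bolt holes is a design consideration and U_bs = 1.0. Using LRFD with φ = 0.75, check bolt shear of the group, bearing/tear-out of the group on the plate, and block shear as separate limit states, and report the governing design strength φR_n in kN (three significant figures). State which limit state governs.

169 kN (block shear governs)

Bolt shear: A_b = π·20²/4 = 314.2 mm²; R_n = 469 × 314.2 × 2 × 1 / 1000 = 294.7 kN → 0.75 × 294.7 = 221 kN.
Bearing: edge l_c = 34, r_n = 130.6 kN; interior l_c = 33, r_n = 126.7 kN; R_n = 130.6 + 1·126.7 = 257.3 kN → 193 kN.
Block shear: A_gv = 800, A_nv = 512, A_nt = 264 mm²; R_n = min(0.6F_uA_nv, 0.6F_yA_gv) + U_bs·F_u·A_nt = 225.6 kN → 169 kN.
Block shear governs: 169 kN.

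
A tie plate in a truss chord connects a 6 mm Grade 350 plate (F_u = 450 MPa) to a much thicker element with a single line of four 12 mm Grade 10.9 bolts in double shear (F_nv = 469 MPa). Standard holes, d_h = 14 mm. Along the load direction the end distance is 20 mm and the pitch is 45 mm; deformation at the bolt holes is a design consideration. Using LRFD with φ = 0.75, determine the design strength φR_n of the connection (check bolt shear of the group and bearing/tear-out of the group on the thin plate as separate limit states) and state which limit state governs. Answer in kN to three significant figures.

207 kN (bearing governs)

Bolt shear: A_b = π·12²/4 = 113.1 mm²; R_n = 469 × 113.1 × 4 × 2 / 1000 = 424.3 kN → 0.75 × 424.3 = 318 kN.
Bearing (1.2 l_c t F_u ≤ 2.4 d t F_u): upper limit = 2.4·12·6·450 / 1000 = 77.76 kN.
  Edge l_c = 20 − 14/2 = 13 → r_n = 42.12 kN; interior l_c = 45 − 14 = 31 → r_n = 77.76 kN.
  R_n,bearing = 1·42.12 + 3·77.76 = 275.4 kN → 0.75 × 275.4 = 207 kN.
Bearing governs: 207 kN.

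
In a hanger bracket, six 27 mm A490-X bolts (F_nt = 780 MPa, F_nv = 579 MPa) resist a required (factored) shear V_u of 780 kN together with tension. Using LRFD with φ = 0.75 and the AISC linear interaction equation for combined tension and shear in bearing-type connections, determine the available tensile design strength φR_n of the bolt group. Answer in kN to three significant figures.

A_b = π·27²/4 = 572.6 mm²; f_rv = 780 × 1000 / (6 × 572.6) = 227.1 MPa.
F'_nt = 1.3 F_nt − (F_nt / φF_nv) f_rv = 1.3·780 − (780/(0.75·579))·227.1 = 606.2 MPa, capped at F_nt → F'_nt = 606.2 MPa.
R_n = F'_nt · A_b · n = 606.2 × 572.6 × 6 / 1000 = 2082 kN.
Design strength φR_n = 0.75 × 2082 = 1560 kN.

1560 kN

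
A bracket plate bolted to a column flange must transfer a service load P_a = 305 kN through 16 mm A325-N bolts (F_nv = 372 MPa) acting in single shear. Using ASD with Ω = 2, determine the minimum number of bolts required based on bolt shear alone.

A_b = π·16²/4 = 201.1 mm².
Per-bolt allowable strength R_n/Ω = 372 × 201.1 × 1 / 1000 / 2 = 37.4 kN.
n ≥ 305 / 37.4 = 8.156 → use 9 bolts.

9 bolts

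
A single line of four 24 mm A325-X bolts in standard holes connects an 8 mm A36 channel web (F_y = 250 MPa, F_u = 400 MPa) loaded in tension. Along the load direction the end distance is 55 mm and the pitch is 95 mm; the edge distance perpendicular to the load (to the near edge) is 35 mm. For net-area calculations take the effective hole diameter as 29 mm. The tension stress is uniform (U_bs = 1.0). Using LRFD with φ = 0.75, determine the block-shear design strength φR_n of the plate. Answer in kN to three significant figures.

355 kN

Shear plane L_v = 55 + 3·95 = 340 mm; A_gv = 340 × 8 = 2720 mm².
A_nv = (340 − 3.5·29) × 8 = 1908 mm².
A_nt = (35 − 0.5·29) × 8 = 164 mm².
0.6 F_u A_nv = 457.9 kN; 0.6 F_y A_gv = 408 kN → shear yielding governs the shear term.
R_n = 408 + 1.0 × 400 × 164 / 1000 = 473.6 kN.
Design strength φR_n = 0.75 × 473.6 = 355 kN.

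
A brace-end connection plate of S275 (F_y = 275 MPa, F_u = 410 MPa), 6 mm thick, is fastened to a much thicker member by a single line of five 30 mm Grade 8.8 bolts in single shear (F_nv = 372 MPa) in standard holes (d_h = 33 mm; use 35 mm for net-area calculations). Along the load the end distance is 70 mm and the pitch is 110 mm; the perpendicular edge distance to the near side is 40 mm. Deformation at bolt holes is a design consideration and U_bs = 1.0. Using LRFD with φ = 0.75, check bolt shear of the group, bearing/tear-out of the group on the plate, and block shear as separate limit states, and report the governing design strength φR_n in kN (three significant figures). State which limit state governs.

420 kN (block shear governs)

Bolt shear: A_b = π·30²/4 = 706.9 mm²; R_n = 372 × 706.9 × 5 × 1 / 1000 = 1315 kN → 0.75 × 1315 = 986 kN.
Bearing: edge l_c = 53.5, r_n = 157.9 kN; interior l_c = 77, r_n = 177.1 kN; R_n = 157.9 + 4·177.1 = 866.4 kN → 650 kN.
Block shear: A_gv = 3060, A_nv = 2115, A_nt = 135 mm²; R_n = min(0.6F_uA_nv, 0.6F_yA_gv) + U_bs·F_u·A_nt = 560.2 kN → 420 kN.
Block shear governs: 420 kN.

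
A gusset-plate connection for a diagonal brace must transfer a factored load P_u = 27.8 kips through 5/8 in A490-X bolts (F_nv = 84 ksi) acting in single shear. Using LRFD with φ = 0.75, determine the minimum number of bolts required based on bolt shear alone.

A_b = π·0.625²/4 = 0.3068 in².
Per-bolt design strength φR_n = 0.75 × 84 × 0.3068 × 1 = 19.33 kips.
n ≥ 27.8 / 19.33 = 1.438 → use 2 bolts.

2 bolts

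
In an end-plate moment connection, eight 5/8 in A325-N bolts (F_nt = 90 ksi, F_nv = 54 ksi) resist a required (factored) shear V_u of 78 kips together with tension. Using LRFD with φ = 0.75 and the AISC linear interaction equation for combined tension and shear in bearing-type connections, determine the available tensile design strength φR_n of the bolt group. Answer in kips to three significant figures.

85.4 kips

A_b = π·0.625²/4 = 0.3068 in²; f_rv = 78 / (8 × 0.3068) = 31.78 ksi.
F'_nt = 1.3 F_nt − (F_nt / φF_nv) f_rv = 1.3·90 − (90/(0.75·54))·31.78 = 46.38 ksi, capped at F_nt → F'_nt = 46.38 ksi.
R_n = F'_nt · A_b · n = 46.38 × 0.3068 × 8 = 113.8 kips.
Design strength φR_n = 0.75 × 113.8 = 85.4 kips.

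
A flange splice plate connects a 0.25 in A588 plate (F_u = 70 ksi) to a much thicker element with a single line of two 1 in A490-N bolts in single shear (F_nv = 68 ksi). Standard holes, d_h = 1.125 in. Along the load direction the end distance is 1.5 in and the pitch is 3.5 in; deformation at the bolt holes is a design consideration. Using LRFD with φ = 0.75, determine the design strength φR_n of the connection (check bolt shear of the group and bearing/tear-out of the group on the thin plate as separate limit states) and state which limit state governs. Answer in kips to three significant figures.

46.3 kips (bearing governs)

Bolt shear: A_b = π·1²/4 = 0.7854 in²; R_n = 68 × 0.7854 × 2 × 1 = 106.8 kips → 0.75 × 106.8 = 80.1 kips.
Bearing (1.2 l_c t F_u ≤ 2.4 d t F_u): upper limit = 2.4·1·0.25·70 = 42 kips.
  Edge l_c = 1.5 − 1.125/2 = 0.9375 → r_n = 19.69 kips; interior l_c = 3.5 − 1.125 = 2.375 → r_n = 42 kips.
  R_n,bearing = 1·19.69 + 1·42 = 61.69 kips → 0.75 × 61.69 = 46.3 kips.
Bearing governs: 46.3 kips.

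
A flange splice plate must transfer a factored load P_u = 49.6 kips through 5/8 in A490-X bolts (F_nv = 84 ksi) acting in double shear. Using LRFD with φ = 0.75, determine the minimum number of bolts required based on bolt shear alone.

A_b = π·0.625²/4 = 0.3068 in².
Per-bolt design strength φR_n = 0.75 × 84 × 0.3068 × 2 = 38.66 kips.
n ≥ 49.6 / 38.66 = 1.283 → use 2 bolts.

2 bolts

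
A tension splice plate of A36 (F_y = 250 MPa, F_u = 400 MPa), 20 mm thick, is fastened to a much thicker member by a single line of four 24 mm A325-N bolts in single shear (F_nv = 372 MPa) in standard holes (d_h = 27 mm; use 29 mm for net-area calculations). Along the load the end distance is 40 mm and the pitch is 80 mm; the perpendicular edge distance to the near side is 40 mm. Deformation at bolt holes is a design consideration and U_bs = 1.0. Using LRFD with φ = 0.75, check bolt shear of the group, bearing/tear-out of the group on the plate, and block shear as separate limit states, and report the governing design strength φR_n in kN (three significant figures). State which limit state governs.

505 kN (bolt shear governs)

Bolt shear: A_b = π·24²/4 = 452.4 mm²; R_n = 372 × 452.4 × 4 × 1 / 1000 = 673.2 kN → 0.75 × 673.2 = 505 kN.
Bearing: edge l_c = 26.5, r_n = 254.4 kN; interior l_c = 53, r_n = 460.8 kN; R_n = 254.4 + 3·460.8 = 1637 kN → 1230 kN.
Block shear: A_gv = 5600, A_nv = 3570, A_nt = 510 mm²; R_n = min(0.6F_uA_nv, 0.6F_yA_gv) + U_bs·F_u·A_nt = 1044 kN → 783 kN.
Bolt shear governs: 505 kN.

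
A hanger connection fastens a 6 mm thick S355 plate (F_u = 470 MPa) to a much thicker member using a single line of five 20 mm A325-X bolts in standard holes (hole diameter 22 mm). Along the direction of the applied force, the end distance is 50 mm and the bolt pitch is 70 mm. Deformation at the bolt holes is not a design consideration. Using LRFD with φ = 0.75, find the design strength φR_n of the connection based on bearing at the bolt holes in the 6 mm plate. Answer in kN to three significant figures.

Per bolt r_n = 1.5 l_c t F_u ≤ 3.0 d t F_u; upper limit = 3.0 × 20 × 6 × 470 / 1000 = 169.2 kN.
Edge bolt: l_c = 50 − 22/2 = 39 mm → 1.5 × 39 × 6 × 470 / 1000 = 165 → r_n = 165 kN.
Interior bolts: l_c = 70 − 22 = 48 mm → 1.5 × 48 × 6 × 470 / 1000 = 203 → r_n = 169.2 kN.
R_n = 1 × 165 + 4 × 169.2 = 841.8 kN.
Design strength φR_n = 0.75 × 841.8 = 631 kN.

631 kN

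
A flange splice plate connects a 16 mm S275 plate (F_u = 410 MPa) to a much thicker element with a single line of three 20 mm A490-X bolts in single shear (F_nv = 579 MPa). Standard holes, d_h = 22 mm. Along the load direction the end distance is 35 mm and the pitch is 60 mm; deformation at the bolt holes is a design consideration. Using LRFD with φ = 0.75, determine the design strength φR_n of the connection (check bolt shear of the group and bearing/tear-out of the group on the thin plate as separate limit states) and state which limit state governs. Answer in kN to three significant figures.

409 kN (bolt shear governs)

Bolt shear: A_b = π·20²/4 = 314.2 mm²; R_n = 579 × 314.2 × 3 × 1 / 1000 = 545.7 kN → 0.75 × 545.7 = 409 kN.
Bearing (1.2 l_c t F_u ≤ 2.4 d t F_u): upper limit = 2.4·20·16·410 / 1000 = 314.9 kN.
  Edge l_c = 35 − 22/2 = 24 → r_n = 188.9 kN; interior l_c = 60 − 22 = 38 → r_n = 299.1 kN.
  R_n,bearing = 1·188.9 + 2·299.1 = 787.2 kN → 0.75 × 787.2 = 590 kN.
Bolt shear governs: 409 kN.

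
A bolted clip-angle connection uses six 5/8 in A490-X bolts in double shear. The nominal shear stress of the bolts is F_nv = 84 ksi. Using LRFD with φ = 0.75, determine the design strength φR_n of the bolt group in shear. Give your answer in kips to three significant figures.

232 kips

A_b = π × 0.625² / 4 = 0.3068 in².
R_n = F_nv · A_b · n · n_s = 84 × 0.3068 × 6 × 2 = 309.3 kips.
Design strength φR_n = 0.75 × 309.3 = 232 kips.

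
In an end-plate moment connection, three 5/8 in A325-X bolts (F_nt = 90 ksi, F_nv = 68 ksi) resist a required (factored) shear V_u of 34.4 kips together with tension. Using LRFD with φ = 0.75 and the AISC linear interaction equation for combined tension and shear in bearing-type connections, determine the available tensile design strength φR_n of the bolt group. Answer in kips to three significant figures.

35.2 kips

A_b = π·0.625²/4 = 0.3068 in²; f_rv = 34.4 / (3 × 0.3068) = 37.38 ksi.
F'_nt = 1.3 F_nt − (F_nt / φF_nv) f_rv = 1.3·90 − (90/(0.75·68))·37.38 = 51.04 ksi, capped at F_nt → F'_nt = 51.04 ksi.
R_n = F'_nt · A_b · n = 51.04 × 0.3068 × 3 = 46.98 kips.
Design strength φR_n = 0.75 × 46.98 = 35.2 kips.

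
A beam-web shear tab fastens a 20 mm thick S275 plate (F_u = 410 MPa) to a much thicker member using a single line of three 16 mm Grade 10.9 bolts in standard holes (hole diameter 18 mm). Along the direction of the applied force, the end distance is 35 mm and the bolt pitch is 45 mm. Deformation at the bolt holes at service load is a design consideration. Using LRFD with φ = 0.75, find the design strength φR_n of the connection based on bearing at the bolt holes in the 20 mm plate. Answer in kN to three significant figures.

590 kN

Per bolt r_n = 1.2 l_c t F_u ≤ 2.4 d t F_u; upper limit = 2.4 × 16 × 20 × 410 / 1000 = 314.9 kN.
Edge bolt: l_c = 35 − 18/2 = 26 mm → 1.2 × 26 × 20 × 410 / 1000 = 255.8 → r_n = 255.8 kN.
Interior bolts: l_c = 45 − 18 = 27 mm → 1.2 × 27 × 20 × 410 / 1000 = 265.7 → r_n = 265.7 kN.
R_n = 1 × 255.8 + 2 × 265.7 = 787.2 kN.
Design strength φR_n = 0.75 × 787.2 = 590 kN.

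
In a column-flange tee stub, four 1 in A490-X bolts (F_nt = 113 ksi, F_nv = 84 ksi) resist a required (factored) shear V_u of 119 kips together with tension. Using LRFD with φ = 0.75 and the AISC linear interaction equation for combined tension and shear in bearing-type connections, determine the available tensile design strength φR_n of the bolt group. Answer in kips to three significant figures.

A_b = π·1²/4 = 0.7854 in²; f_rv = 119 / (4 × 0.7854) = 37.88 ksi.
F'_nt = 1.3 F_nt − (F_nt / φF_nv) f_rv = 1.3·113 − (113/(0.75·84))·37.88 = 78.96 ksi, capped at F_nt → F'_nt = 78.96 ksi.
R_n = F'_nt · A_b · n = 78.96 × 0.7854 × 4 = 248.1 kips.
Design strength φR_n = 0.75 × 248.1 = 186 kips.

186 kips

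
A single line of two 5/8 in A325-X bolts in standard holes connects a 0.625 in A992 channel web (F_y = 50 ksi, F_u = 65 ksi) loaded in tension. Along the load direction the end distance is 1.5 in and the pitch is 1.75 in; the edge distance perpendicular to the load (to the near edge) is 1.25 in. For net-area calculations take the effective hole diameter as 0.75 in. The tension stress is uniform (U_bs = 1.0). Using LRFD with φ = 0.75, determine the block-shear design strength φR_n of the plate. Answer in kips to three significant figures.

65.5 kips

Shear plane L_v = 1.5 + 1·1.75 = 3.25 in; A_gv = 3.25 × 0.625 = 2.031 in².
A_nv = (3.25 − 1.5·0.75) × 0.625 = 1.328 in².
A_nt = (1.25 − 0.5·0.75) × 0.625 = 0.5469 in².
0.6 F_u A_nv = 51.8 kips; 0.6 F_y A_gv = 60.94 kips → shear rupture governs the shear term.
R_n = 51.8 + 1.0 × 65 × 0.5469 = 87.34 kips.
Design strength φR_n = 0.75 × 87.34 = 65.5 kips.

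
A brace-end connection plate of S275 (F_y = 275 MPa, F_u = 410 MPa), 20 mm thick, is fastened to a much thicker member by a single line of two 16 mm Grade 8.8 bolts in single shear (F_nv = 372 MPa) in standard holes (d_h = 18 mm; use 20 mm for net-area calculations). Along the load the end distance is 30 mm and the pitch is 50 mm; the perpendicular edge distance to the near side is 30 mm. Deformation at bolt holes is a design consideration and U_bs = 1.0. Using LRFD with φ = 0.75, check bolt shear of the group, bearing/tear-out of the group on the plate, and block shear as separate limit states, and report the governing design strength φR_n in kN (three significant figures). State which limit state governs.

112 kN (bolt shear governs)

Bolt shear: A_b = π·16²/4 = 201.1 mm²; R_n = 372 × 201.1 × 2 × 1 / 1000 = 149.6 kN → 0.75 × 149.6 = 112 kN.
Bearing: edge l_c = 21, r_n = 206.6 kN; interior l_c = 32, r_n = 314.9 kN; R_n = 206.6 + 1·314.9 = 521.5 kN → 391 kN.
Block shear: A_gv = 1600, A_nv = 1000, A_nt = 400 mm²; R_n = min(0.6F_uA_nv, 0.6F_yA_gv) + U_bs·F_u·A_nt = 410 kN → 308 kN.
Bolt shear governs: 112 kN.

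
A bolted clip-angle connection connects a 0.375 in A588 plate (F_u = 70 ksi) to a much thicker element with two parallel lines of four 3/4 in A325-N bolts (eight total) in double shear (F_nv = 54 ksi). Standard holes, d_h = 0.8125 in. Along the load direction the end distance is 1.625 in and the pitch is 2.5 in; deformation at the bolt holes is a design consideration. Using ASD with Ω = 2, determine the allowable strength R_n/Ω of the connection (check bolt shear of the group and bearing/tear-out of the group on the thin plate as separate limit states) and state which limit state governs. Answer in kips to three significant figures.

180 kips (bearing governs)

Bolt shear: A_b = π·0.75²/4 = 0.4418 in²; R_n = 54 × 0.4418 × 8 × 2 = 381.7 kips → 381.7 / 2 = 191 kips.
Bearing (1.2 l_c t F_u ≤ 2.4 d t F_u): upper limit = 2.4·0.75·0.375·70 = 47.25 kips.
  Edge l_c = 1.625 − 0.8125/2 = 1.219 → r_n = 38.39 kips; interior l_c = 2.5 − 0.8125 = 1.688 → r_n = 47.25 kips.
  R_n,bearing = 2·38.39 + 6·47.25 = 360.3 kips → 360.3 / 2 = 180 kips.
Bearing governs: 180 kips.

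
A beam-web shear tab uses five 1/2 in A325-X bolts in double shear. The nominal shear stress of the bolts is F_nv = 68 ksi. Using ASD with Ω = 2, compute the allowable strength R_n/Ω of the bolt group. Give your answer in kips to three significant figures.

66.8 kips

A_b = π × 0.5² / 4 = 0.1963 in².
R_n = F_nv · A_b · n · n_s = 68 × 0.1963 × 5 × 2 = 133.5 kips.
Allowable strength R_n/Ω = 133.5 / 2 = 66.8 kips.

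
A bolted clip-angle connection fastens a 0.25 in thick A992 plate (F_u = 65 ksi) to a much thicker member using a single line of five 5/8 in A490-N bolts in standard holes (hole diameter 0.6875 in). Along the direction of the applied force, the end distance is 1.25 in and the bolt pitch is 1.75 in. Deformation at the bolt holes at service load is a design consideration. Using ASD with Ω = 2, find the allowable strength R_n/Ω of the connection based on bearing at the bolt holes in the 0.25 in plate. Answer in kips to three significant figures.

Per bolt r_n = 1.2 l_c t F_u ≤ 2.4 d t F_u; upper limit = 2.4 × 0.625 × 0.25 × 65 = 24.38 kips.
Edge bolt: l_c = 1.25 − 0.6875/2 = 0.9062 in → 1.2 × 0.9062 × 0.25 × 65 = 17.67 → r_n = 17.67 kips.
Interior bolts: l_c = 1.75 − 0.6875 = 1.062 in → 1.2 × 1.062 × 0.25 × 65 = 20.72 → r_n = 20.72 kips.
R_n = 1 × 17.67 + 4 × 20.72 = 100.5 kips.
Allowable strength R_n/Ω = 100.5 / 2 = 50.3 kips.

50.3 kips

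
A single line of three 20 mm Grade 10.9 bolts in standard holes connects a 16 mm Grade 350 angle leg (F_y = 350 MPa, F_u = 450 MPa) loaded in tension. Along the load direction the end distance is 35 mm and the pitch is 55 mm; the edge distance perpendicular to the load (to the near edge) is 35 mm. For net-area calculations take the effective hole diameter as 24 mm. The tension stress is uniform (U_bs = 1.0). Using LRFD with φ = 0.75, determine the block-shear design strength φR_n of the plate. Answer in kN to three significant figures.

Shear plane L_v = 35 + 2·55 = 145 mm; A_gv = 145 × 16 = 2320 mm².
A_nv = (145 − 2.5·24) × 16 = 1360 mm².
A_nt = (35 − 0.5·24) × 16 = 368 mm².
0.6 F_u A_nv = 367.2 kN; 0.6 F_y A_gv = 487.2 kN → shear rupture governs the shear term.
R_n = 367.2 + 1.0 × 450 × 368 / 1000 = 532.8 kN.
Design strength φR_n = 0.75 × 532.8 = 400 kN.

400 kN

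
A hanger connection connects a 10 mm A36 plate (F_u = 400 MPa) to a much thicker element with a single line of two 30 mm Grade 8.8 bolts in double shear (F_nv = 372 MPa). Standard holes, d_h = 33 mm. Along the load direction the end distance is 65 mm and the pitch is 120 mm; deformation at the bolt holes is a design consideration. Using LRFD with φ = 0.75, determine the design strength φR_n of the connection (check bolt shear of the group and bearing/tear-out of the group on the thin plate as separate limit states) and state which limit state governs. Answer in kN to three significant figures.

Bolt shear: A_b = π·30²/4 = 706.9 mm²; R_n = 372 × 706.9 × 2 × 2 / 1000 = 1052 kN → 0.75 × 1052 = 789 kN.
Bearing (1.2 l_c t F_u ≤ 2.4 d t F_u): upper limit = 2.4·30·10·400 / 1000 = 288 kN.
  Edge l_c = 65 − 33/2 = 48.5 → r_n = 232.8 kN; interior l_c = 120 − 33 = 87 → r_n = 288 kN.
  R_n,bearing = 1·232.8 + 1·288 = 520.8 kN → 0.75 × 520.8 = 391 kN.
Bearing governs: 391 kN.

391 kN (bearing governs)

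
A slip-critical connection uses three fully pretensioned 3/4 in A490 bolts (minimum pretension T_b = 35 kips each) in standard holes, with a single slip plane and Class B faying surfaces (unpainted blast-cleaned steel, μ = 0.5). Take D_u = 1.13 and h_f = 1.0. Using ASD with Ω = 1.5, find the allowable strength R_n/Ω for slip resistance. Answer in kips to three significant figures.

39.5 kips

R_n = μ · D_u · h_f · T_b · n_s · n_b = 0.5 × 1.13 × 1.0 × 35 × 1 × 3 = 59.32 kips.
Allowable strength R_n/Ω = 59.32 / 1.5 = 39.5 kips.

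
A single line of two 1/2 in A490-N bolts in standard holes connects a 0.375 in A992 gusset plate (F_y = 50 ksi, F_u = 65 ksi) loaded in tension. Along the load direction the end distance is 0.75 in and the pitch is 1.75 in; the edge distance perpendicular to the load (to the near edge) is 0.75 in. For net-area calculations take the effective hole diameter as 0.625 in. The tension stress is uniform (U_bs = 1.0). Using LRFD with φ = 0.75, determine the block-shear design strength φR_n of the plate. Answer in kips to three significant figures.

25.1 kips

Shear plane L_v = 0.75 + 1·1.75 = 2.5 in; A_gv = 2.5 × 0.375 = 0.9375 in².
A_nv = (2.5 − 1.5·0.625) × 0.375 = 0.5859 in².
A_nt = (0.75 − 0.5·0.625) × 0.375 = 0.1641 in².
0.6 F_u A_nv = 22.85 kips; 0.6 F_y A_gv = 28.12 kips → shear rupture governs the shear term.
R_n = 22.85 + 1.0 × 65 × 0.1641 = 33.52 kips.
Design strength φR_n = 0.75 × 33.52 = 25.1 kips.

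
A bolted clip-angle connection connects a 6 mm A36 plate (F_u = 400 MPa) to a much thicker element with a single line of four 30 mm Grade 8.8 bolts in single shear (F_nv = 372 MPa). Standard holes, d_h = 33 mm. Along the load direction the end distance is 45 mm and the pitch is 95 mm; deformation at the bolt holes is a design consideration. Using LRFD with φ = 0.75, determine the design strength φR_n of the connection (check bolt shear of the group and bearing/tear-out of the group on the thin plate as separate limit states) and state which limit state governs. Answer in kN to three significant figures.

450 kN (bearing governs)

Bolt shear: A_b = π·30²/4 = 706.9 mm²; R_n = 372 × 706.9 × 4 × 1 / 1000 = 1052 kN → 0.75 × 1052 = 789 kN.
Bearing (1.2 l_c t F_u ≤ 2.4 d t F_u): upper limit = 2.4·30·6·400 / 1000 = 172.8 kN.
  Edge l_c = 45 − 33/2 = 28.5 → r_n = 82.08 kN; interior l_c = 95 − 33 = 62 → r_n = 172.8 kN.
  R_n,bearing = 1·82.08 + 3·172.8 = 600.5 kN → 0.75 × 600.5 = 450 kN.
Bearing governs: 450 kN.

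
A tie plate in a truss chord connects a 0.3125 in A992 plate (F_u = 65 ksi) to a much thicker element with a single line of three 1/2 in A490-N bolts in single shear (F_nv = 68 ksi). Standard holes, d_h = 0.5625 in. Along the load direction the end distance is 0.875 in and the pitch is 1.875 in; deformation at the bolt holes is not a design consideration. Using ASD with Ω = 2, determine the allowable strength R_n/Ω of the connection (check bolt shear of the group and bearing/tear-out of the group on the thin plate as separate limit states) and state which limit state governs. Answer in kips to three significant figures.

Bolt shear: A_b = π·0.5²/4 = 0.1963 in²; R_n = 68 × 0.1963 × 3 × 1 = 40.06 kips → 40.06 / 2 = 20 kips.
Bearing (1.5 l_c t F_u ≤ 3.0 d t F_u): upper limit = 3.0·0.5·0.3125·65 = 30.47 kips.
  Edge l_c = 0.875 − 0.5625/2 = 0.5938 → r_n = 18.09 kips; interior l_c = 1.875 − 0.5625 = 1.312 → r_n = 30.47 kips.
  R_n,bearing = 1·18.09 + 2·30.47 = 79.03 kips → 79.03 / 2 = 39.5 kips.
Bolt shear governs: 20 kips.

20 kips (bolt shear governs)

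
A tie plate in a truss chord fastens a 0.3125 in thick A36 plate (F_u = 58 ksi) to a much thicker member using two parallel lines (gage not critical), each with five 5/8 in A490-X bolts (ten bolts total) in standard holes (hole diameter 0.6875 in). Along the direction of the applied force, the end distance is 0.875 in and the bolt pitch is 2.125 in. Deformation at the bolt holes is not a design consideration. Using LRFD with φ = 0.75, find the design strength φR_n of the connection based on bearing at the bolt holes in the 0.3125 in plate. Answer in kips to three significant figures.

226 kips

Per bolt r_n = 1.5 l_c t F_u ≤ 3.0 d t F_u; upper limit = 3.0 × 0.625 × 0.3125 × 58 = 33.98 kips.
Edge bolt: l_c = 0.875 − 0.6875/2 = 0.5312 in → 1.5 × 0.5312 × 0.3125 × 58 = 14.44 → r_n = 14.44 kips.
Interior bolts: l_c = 2.125 − 0.6875 = 1.438 in → 1.5 × 1.438 × 0.3125 × 58 = 39.08 → r_n = 33.98 kips.
R_n = 2 × 14.44 + 8 × 33.98 = 300.8 kips.
Design strength φR_n = 0.75 × 300.8 = 226 kips.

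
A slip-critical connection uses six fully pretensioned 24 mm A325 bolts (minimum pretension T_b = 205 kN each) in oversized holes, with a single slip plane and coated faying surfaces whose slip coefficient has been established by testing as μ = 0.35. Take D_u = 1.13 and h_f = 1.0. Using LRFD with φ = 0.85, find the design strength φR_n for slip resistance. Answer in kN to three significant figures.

413 kN

R_n = μ · D_u · h_f · T_b · n_s · n_b = 0.35 × 1.13 × 1.0 × 205 × 1 × 6 = 486.5 kN.
Design strength φR_n = 0.85 × 486.5 = 413 kN.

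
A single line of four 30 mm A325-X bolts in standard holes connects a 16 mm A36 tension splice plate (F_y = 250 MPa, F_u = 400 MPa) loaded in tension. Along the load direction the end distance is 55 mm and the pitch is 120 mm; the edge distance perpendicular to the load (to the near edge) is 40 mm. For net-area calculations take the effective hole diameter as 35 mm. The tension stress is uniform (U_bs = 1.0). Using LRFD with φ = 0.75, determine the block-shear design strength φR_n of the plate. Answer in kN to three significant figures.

Shear plane L_v = 55 + 3·120 = 415 mm; A_gv = 415 × 16 = 6640 mm².
A_nv = (415 − 3.5·35) × 16 = 4680 mm².
A_nt = (40 − 0.5·35) × 16 = 360 mm².
0.6 F_u A_nv = 1123 kN; 0.6 F_y A_gv = 996 kN → shear yielding governs the shear term.
R_n = 996 + 1.0 × 400 × 360 / 1000 = 1140 kN.
Design strength φR_n = 0.75 × 1140 = 855 kN.

855 kN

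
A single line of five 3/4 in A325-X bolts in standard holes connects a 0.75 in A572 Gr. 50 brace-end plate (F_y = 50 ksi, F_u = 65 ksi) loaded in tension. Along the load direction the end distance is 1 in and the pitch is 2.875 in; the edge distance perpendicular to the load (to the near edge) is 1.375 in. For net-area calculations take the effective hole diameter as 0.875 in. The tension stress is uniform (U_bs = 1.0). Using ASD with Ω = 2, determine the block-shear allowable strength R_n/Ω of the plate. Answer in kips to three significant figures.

Shear plane L_v = 1 + 4·2.875 = 12.5 in; A_gv = 12.5 × 0.75 = 9.375 in².
A_nv = (12.5 − 4.5·0.875) × 0.75 = 6.422 in².
A_nt = (1.375 − 0.5·0.875) × 0.75 = 0.7031 in².
0.6 F_u A_nv = 250.5 kips; 0.6 F_y A_gv = 281.2 kips → shear rupture governs the shear term.
R_n = 250.5 + 1.0 × 65 × 0.7031 = 296.2 kips.
Allowable strength R_n/Ω = 296.2 / 2 = 148 kips.

148 kips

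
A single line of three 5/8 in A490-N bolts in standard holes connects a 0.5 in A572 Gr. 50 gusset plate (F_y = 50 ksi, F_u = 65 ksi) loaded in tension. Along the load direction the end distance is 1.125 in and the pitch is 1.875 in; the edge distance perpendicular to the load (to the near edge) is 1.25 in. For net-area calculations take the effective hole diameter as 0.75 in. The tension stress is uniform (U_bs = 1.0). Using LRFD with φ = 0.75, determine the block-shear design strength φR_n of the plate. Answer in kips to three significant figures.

65.2 kips

Shear plane L_v = 1.125 + 2·1.875 = 4.875 in; A_gv = 4.875 × 0.5 = 2.438 in².
A_nv = (4.875 − 2.5·0.75) × 0.5 = 1.5 in².
A_nt = (1.25 − 0.5·0.75) × 0.5 = 0.4375 in².
0.6 F_u A_nv = 58.5 kips; 0.6 F_y A_gv = 73.12 kips → shear rupture governs the shear term.
R_n = 58.5 + 1.0 × 65 × 0.4375 = 86.94 kips.
Design strength φR_n = 0.75 × 86.94 = 65.2 kips.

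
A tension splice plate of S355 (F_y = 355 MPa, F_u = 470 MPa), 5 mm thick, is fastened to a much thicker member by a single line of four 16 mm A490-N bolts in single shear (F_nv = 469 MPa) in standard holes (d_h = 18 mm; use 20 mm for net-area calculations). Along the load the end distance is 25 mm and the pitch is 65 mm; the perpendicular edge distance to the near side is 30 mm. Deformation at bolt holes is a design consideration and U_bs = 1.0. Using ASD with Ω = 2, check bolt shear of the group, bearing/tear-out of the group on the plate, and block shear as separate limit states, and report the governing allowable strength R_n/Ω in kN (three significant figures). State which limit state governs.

Bolt shear: A_b = π·16²/4 = 201.1 mm²; R_n = 469 × 201.1 × 4 × 1 / 1000 = 377.2 kN → 377.2 / 2 = 189 kN.
Bearing: edge l_c = 16, r_n = 45.12 kN; interior l_c = 47, r_n = 90.24 kN; R_n = 45.12 + 3·90.24 = 315.8 kN → 158 kN.
Block shear: A_gv = 1100, A_nv = 750, A_nt = 100 mm²; R_n = min(0.6F_uA_nv, 0.6F_yA_gv) + U_bs·F_u·A_nt = 258.5 kN → 129 kN.
Block shear governs: 129 kN.

129 kN (block shear governs)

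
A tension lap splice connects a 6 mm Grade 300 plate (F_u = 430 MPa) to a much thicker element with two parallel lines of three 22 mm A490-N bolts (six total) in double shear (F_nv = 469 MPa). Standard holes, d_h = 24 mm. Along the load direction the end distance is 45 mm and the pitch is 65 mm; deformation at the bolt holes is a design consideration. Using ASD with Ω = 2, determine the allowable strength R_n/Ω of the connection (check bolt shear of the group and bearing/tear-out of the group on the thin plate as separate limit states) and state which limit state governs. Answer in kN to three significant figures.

356 kN (bearing governs)

Bolt shear: A_b = π·22²/4 = 380.1 mm²; R_n = 469 × 380.1 × 6 × 2 / 1000 = 2139 kN → 2139 / 2 = 1070 kN.
Bearing (1.2 l_c t F_u ≤ 2.4 d t F_u): upper limit = 2.4·22·6·430 / 1000 = 136.2 kN.
  Edge l_c = 45 − 24/2 = 33 → r_n = 102.2 kN; interior l_c = 65 − 24 = 41 → r_n = 126.9 kN.
  R_n,bearing = 2·102.2 + 4·126.9 = 712.1 kN → 712.1 / 2 = 356 kN.
Bearing governs: 356 kN.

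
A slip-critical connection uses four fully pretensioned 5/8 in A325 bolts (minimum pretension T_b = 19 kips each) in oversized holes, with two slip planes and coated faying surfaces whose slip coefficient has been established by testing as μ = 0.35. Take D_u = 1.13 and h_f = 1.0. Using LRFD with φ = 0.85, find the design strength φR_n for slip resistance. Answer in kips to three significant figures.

51.1 kips

R_n = μ · D_u · h_f · T_b · n_s · n_b = 0.35 × 1.13 × 1.0 × 19 × 2 × 4 = 60.12 kips.
Design strength φR_n = 0.85 × 60.12 = 51.1 kips.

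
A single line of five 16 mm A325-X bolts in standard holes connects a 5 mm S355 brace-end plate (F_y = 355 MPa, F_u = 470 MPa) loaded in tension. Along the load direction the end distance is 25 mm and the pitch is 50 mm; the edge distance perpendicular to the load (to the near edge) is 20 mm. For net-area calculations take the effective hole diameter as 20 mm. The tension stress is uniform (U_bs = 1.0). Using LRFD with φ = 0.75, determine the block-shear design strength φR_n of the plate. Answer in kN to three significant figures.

160 kN

Shear plane L_v = 25 + 4·50 = 225 mm; A_gv = 225 × 5 = 1125 mm².
A_nv = (225 − 4.5·20) × 5 = 675 mm².
A_nt = (20 − 0.5·20) × 5 = 50 mm².
0.6 F_u A_nv = 190.3 kN; 0.6 F_y A_gv = 239.6 kN → shear rupture governs the shear term.
R_n = 190.3 + 1.0 × 470 × 50 / 1000 = 213.8 kN.
Design strength φR_n = 0.75 × 213.8 = 160 kN.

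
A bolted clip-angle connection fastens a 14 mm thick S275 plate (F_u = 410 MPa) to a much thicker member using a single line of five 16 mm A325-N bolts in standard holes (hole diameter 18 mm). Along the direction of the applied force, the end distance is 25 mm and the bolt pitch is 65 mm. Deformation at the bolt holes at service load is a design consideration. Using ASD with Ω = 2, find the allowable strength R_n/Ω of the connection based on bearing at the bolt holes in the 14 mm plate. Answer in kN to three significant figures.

Per bolt r_n = 1.2 l_c t F_u ≤ 2.4 d t F_u; upper limit = 2.4 × 16 × 14 × 410 / 1000 = 220.4 kN.
Edge bolt: l_c = 25 − 18/2 = 16 mm → 1.2 × 16 × 14 × 410 / 1000 = 110.2 → r_n = 110.2 kN.
Interior bolts: l_c = 65 − 18 = 47 mm → 1.2 × 47 × 14 × 410 / 1000 = 323.7 → r_n = 220.4 kN.
R_n = 1 × 110.2 + 4 × 220.4 = 991.9 kN.
Allowable strength R_n/Ω = 991.9 / 2 = 496 kN.

496 kN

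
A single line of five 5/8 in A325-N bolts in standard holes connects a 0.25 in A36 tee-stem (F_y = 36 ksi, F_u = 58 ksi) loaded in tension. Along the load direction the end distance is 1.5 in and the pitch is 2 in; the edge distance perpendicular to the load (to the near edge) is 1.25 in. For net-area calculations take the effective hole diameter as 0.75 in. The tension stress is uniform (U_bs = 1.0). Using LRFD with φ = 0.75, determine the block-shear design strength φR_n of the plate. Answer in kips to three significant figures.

48 kips

Shear plane L_v = 1.5 + 4·2 = 9.5 in; A_gv = 9.5 × 0.25 = 2.375 in².
A_nv = (9.5 − 4.5·0.75) × 0.25 = 1.531 in².
A_nt = (1.25 − 0.5·0.75) × 0.25 = 0.2188 in².
0.6 F_u A_nv = 53.29 kips; 0.6 F_y A_gv = 51.3 kips → shear yielding governs the shear term.
R_n = 51.3 + 1.0 × 58 × 0.2188 = 63.99 kips.
Design strength φR_n = 0.75 × 63.99 = 48 kips.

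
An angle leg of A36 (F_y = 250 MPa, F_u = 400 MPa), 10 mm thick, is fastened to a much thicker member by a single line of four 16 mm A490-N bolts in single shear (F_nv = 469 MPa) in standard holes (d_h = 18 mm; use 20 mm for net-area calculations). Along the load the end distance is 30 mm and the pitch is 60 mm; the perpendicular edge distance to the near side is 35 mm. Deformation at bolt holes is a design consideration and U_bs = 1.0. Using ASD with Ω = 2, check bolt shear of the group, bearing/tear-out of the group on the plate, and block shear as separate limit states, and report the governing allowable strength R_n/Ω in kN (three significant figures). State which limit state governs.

Bolt shear: A_b = π·16²/4 = 201.1 mm²; R_n = 469 × 201.1 × 4 × 1 / 1000 = 377.2 kN → 377.2 / 2 = 189 kN.
Bearing: edge l_c = 21, r_n = 100.8 kN; interior l_c = 42, r_n = 153.6 kN; R_n = 100.8 + 3·153.6 = 561.6 kN → 281 kN.
Block shear: A_gv = 2100, A_nv = 1400, A_nt = 250 mm²; R_n = min(0.6F_uA_nv, 0.6F_yA_gv) + U_bs·F_u·A_nt = 415 kN → 208 kN.
Bolt shear governs: 189 kN.

189 kN (bolt shear governs)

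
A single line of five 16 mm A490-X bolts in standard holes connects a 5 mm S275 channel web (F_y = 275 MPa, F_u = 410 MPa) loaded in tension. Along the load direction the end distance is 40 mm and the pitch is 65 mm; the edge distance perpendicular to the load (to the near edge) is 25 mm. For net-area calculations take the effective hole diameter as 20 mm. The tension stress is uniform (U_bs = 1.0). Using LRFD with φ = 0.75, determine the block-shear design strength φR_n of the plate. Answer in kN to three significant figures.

Shear plane L_v = 40 + 4·65 = 300 mm; A_gv = 300 × 5 = 1500 mm².
A_nv = (300 − 4.5·20) × 5 = 1050 mm².
A_nt = (25 − 0.5·20) × 5 = 75 mm².
0.6 F_u A_nv = 258.3 kN; 0.6 F_y A_gv = 247.5 kN → shear yielding governs the shear term.
R_n = 247.5 + 1.0 × 410 × 75 / 1000 = 278.2 kN.
Design strength φR_n = 0.75 × 278.2 = 209 kN.

209 kN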